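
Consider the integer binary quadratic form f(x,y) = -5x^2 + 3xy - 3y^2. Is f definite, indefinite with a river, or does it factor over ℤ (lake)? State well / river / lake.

D = b²−4ac = 3² − 4·(-5)·(-3) = -51
D < 0 ⇒ definite ⇒ every region one sign ⇒ single well

well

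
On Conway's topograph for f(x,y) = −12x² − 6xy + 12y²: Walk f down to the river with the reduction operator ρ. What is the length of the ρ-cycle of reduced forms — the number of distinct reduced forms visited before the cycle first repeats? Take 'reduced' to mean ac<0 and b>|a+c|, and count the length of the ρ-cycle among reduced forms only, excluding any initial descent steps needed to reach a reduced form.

D = 612, ⌊√D⌋ = 24
descent: ρ → (12,6,-12)  [lands on river]
river: ρ → (-12,18,6)
river: ρ → (6,18,-12)
river: ρ → (-12,6,12)
river: ρ → (12,18,-6)
river: ρ → (-6,18,12)
ρ-cycle length = 6 (tail of 1 descent step not counted)

6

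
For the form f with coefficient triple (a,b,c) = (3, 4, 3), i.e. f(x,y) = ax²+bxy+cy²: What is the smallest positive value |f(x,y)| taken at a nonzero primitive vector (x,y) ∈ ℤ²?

translate: b→-2 (≡4 mod 6), so (3,4,3)→(3,-2,2)
flip: (3,-2,2)→(2,2,3)
reduced (well bottom): (2,2,3) with a≤c, −a<b≤a
well minimum = a = 2

2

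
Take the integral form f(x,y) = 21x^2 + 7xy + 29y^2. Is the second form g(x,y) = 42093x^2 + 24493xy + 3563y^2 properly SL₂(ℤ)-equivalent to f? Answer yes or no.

D₁ = -2387, D₂ = -2387
f: reduced (well bottom): (21,7,29) with a≤c, −a<b≤a
g: flip: (42093,24493,3563)→(3563,-24493,42093)
g: translate: b→-3115 (≡-24493 mod 7126), so (3563,-24493,42093)→(3563,-3115,681)
g: flip: (3563,-3115,681)→(681,3115,3563)
g: translate: b→391 (≡3115 mod 1362), so (681,3115,3563)→(681,391,57)
g: flip: (681,391,57)→(57,-391,681)
g: translate: b→-49 (≡-391 mod 114), so (57,-391,681)→(57,-49,21)
g: flip: (57,-49,21)→(21,49,57)
g: translate: b→7 (≡49 mod 42), so (21,49,57)→(21,7,29)
g: reduced (well bottom): (21,7,29) with a≤c, −a<b≤a
reduced forms (21, 7, 29) vs (21, 7, 29) ⇒ equivalent

yes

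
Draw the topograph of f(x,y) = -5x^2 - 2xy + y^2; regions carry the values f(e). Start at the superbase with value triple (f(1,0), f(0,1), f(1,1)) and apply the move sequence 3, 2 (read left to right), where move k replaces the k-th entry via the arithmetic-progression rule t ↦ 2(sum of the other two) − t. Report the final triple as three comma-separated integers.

start (-5,1,-6) = (f(1,0),f(0,1),f(1,1))
replace slot 3: 2·((-5)+1) − (-6) = -2 → (-5,1,-2)
replace slot 2: 2·((-5)+(-2)) − 1 = -15 → (-5,-15,-2)

-5,-15,-2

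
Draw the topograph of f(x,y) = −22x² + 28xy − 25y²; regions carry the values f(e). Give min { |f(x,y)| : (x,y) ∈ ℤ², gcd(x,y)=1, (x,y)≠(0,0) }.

translate: b→16 (≡-28 mod 44), so (22,-28,25)→(22,16,19)
flip: (22,16,19)→(19,-16,22)
reduced (well bottom): (19,-16,22) with a≤c, −a<b≤a
well minimum |f| = |-19| = 19 (negative-definite)

19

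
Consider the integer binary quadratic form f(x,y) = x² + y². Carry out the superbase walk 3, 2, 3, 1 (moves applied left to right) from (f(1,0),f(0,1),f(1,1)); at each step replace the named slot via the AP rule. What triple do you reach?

start (1,1,2) = (f(1,0),f(0,1),f(1,1))
replace slot 3: 2·(1+1) − 2 = 2 → (1,1,2)
replace slot 2: 2·(1+2) − 1 = 5 → (1,5,2)
replace slot 3: 2·(1+5) − 2 = 10 → (1,5,10)
replace slot 1: 2·(5+10) − 1 = 29 → (29,5,10)

29,5,10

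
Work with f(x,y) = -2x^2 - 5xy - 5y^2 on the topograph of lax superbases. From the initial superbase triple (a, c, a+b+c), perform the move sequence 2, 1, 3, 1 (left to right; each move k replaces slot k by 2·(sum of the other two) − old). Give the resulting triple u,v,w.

start (-2,-5,-12) = (f(1,0),f(0,1),f(1,1))
replace slot 2: 2·((-2)+(-12)) − (-5) = -23 → (-2,-23,-12)
replace slot 1: 2·((-23)+(-12)) − (-2) = -68 → (-68,-23,-12)
replace slot 3: 2·((-68)+(-23)) − (-12) = -170 → (-68,-23,-170)
replace slot 1: 2·((-23)+(-170)) − (-68) = -318 → (-318,-23,-170)

-318,-23,-170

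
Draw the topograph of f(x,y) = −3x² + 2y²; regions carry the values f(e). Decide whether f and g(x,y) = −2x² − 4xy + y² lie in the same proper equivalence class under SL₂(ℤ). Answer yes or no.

D₁ = 24, D₂ = 24
river cycle of f (length 2): (2, 4, -1), (-1, 4, 2)
river cycle of g (length 2): (1, 4, -2), (-2, 4, 1)
cycles differ ⇒ inequivalent

no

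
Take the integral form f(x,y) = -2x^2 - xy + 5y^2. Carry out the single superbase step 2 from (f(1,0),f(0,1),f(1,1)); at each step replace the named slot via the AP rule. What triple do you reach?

start (-2,5,2) = (f(1,0),f(0,1),f(1,1))
replace slot 2: 2·((-2)+2) − 5 = -5 → (-2,-5,2)

-2,-5,2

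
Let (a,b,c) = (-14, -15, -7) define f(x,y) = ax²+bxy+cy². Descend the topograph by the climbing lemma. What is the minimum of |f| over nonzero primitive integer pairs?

translate: b→-13 (≡15 mod 28), so (14,15,7)→(14,-13,6)
flip: (14,-13,6)→(6,13,14)
translate: b→1 (≡13 mod 12), so (6,13,14)→(6,1,7)
reduced (well bottom): (6,1,7) with a≤c, −a<b≤a
well minimum |f| = |-6| = 6 (negative-definite)

6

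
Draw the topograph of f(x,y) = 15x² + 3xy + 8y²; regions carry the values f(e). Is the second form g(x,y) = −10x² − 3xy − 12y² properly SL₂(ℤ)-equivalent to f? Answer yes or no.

D₁ = -471, D₂ = -471
f: flip: (15,3,8)→(8,-3,15)
f: reduced (well bottom): (8,-3,15) with a≤c, −a<b≤a
g is negative-definite; reduce −g:
−g: reduced (well bottom): (10,3,12) with a≤c, −a<b≤a
flip sign back: reduced form of g is (-10,-3,-12)
reduced forms (8, -3, 15) vs (-10, -3, -12) ⇒ inequivalent

no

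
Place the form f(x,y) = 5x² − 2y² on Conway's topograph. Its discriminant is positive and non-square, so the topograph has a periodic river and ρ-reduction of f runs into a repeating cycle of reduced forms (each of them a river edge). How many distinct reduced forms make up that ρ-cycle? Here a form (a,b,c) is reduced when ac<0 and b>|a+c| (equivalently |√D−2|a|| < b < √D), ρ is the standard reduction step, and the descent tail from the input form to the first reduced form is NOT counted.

D = 40, ⌊√D⌋ = 6
descent: ρ → (-2,4,3)  [lands on river]
river: ρ → (3,2,-3)
river: ρ → (-3,4,2)
river: ρ → (2,4,-3)
river: ρ → (-3,2,3)
river: ρ → (3,4,-2)
ρ-cycle length = 6 (tail of 1 descent step not counted)

6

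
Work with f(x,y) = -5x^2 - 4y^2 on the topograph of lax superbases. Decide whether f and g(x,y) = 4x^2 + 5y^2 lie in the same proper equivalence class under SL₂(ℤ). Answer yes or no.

D₁ = -80, D₂ = -80
f is negative-definite; reduce −f:
−f: flip: (5,0,4)→(4,0,5)
−f: reduced (well bottom): (4,0,5) with a≤c, −a<b≤a
flip sign back: reduced form of f is (-4,0,-5)
g: reduced (well bottom): (4,0,5) with a≤c, −a<b≤a
reduced forms (-4, 0, -5) vs (4, 0, 5) ⇒ inequivalent

no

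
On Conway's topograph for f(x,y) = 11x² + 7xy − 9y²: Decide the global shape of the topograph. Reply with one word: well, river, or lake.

D = b²−4ac = 7² − 4·11·(-9) = 445
D > 0 non-square ⇒ indefinite ⇒ periodic river

river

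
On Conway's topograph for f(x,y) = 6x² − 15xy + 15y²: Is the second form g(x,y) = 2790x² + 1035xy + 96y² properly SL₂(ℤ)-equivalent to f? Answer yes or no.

D₁ = -135, D₂ = -135
f: translate: b→-3 (≡-15 mod 12), so (6,-15,15)→(6,-3,6)
f: flip: (6,-3,6)→(6,3,6)
f: reduced (well bottom): (6,3,6) with a≤c, −a<b≤a
g: flip: (2790,1035,96)→(96,-1035,2790)
g: translate: b→-75 (≡-1035 mod 192), so (96,-1035,2790)→(96,-75,15)
g: flip: (96,-75,15)→(15,75,96)
g: translate: b→15 (≡75 mod 30), so (15,75,96)→(15,15,6)
g: flip: (15,15,6)→(6,-15,15)
g: translate: b→-3 (≡-15 mod 12), so (6,-15,15)→(6,-3,6)
g: flip: (6,-3,6)→(6,3,6)
g: reduced (well bottom): (6,3,6) with a≤c, −a<b≤a
reduced forms (6, 3, 6) vs (6, 3, 6) ⇒ equivalent

yes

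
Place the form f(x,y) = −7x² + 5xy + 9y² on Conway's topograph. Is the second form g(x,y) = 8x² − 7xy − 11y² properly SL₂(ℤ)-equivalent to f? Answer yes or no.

D₁ = 277, D₂ = 401
discriminants differ ⇒ not SL₂(ℤ)-equivalent

no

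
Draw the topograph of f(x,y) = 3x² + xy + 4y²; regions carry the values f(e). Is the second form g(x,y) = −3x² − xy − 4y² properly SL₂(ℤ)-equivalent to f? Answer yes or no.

D₁ = -47, D₂ = -47
f: reduced (well bottom): (3,1,4) with a≤c, −a<b≤a
g is negative-definite; reduce −g:
−g: reduced (well bottom): (3,1,4) with a≤c, −a<b≤a
flip sign back: reduced form of g is (-3,-1,-4)
reduced forms (3, 1, 4) vs (-3, -1, -4) ⇒ inequivalent

no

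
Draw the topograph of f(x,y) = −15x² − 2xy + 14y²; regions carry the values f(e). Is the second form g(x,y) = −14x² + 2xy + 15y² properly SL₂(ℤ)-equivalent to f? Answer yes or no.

D₁ = 844, D₂ = 844
river cycle of f (length 26): (14, 2, -15), (-15, 28, 1), (1, 28, -15), (-15, 2, 14), (14, 26, -3), (-3, 28, 5), (5, 22, -18), (-18, 14, 9), (9, 22, -10), (-10, 18, 13), … (16 more)
river cycle of g (length 26): (15, 28, -1), (-1, 28, 15), (15, 2, -14), (-14, 26, 3), (3, 28, -5), (-5, 22, 18), (18, 14, -9), (-9, 22, 10), (10, 18, -13), (-13, 8, 15), … (16 more)
cycles differ ⇒ inequivalent

no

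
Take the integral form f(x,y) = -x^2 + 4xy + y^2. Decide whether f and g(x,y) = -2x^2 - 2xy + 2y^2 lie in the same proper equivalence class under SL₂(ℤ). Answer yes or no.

D₁ = 20, D₂ = 20
river cycle of f (length 2): (1, 4, -1), (-1, 4, 1)
river cycle of g (length 2): (2, 2, -2), (-2, 2, 2)
cycles differ ⇒ inequivalent

no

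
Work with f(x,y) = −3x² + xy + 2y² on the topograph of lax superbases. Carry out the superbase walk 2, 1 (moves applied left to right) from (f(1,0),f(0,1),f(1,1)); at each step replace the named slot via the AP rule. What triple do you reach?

start (-3,2,0) = (f(1,0),f(0,1),f(1,1))
replace slot 2: 2·((-3)+0) − 2 = -8 → (-3,-8,0)
replace slot 1: 2·((-8)+0) − (-3) = -13 → (-13,-8,0)

-13,-8,0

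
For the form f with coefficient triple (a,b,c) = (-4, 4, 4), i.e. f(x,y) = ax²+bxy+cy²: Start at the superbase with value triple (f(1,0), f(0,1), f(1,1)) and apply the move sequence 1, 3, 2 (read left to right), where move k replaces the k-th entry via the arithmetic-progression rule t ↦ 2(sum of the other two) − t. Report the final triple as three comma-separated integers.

start (-4,4,4) = (f(1,0),f(0,1),f(1,1))
replace slot 1: 2·(4+4) − (-4) = 20 → (20,4,4)
replace slot 3: 2·(20+4) − 4 = 44 → (20,4,44)
replace slot 2: 2·(20+44) − 4 = 124 → (20,124,44)

20,124,44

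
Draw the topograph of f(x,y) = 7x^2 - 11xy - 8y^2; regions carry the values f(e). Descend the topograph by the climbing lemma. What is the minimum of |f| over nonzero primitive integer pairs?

descent: ρ → (-8,11,7)  [lands on river]
river: ρ → (7,17,-2)
river: ρ → (-2,15,15)
river: ρ → (15,15,-2)
river: ρ → (-2,17,7)
river: ρ → (7,11,-8)
river: ρ → (-8,5,10)
river: ρ → (10,15,-3)
river: ρ → (-3,15,10)
river: ρ → (10,5,-8)
closes: descent 1, river 10
min |a| on river = 2

2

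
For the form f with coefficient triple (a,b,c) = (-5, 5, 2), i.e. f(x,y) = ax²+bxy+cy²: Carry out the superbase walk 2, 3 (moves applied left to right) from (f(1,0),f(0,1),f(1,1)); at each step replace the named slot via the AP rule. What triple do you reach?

start (-5,2,2) = (f(1,0),f(0,1),f(1,1))
replace slot 2: 2·((-5)+2) − 2 = -8 → (-5,-8,2)
replace slot 3: 2·((-5)+(-8)) − 2 = -28 → (-5,-8,-28)

-5,-8,-28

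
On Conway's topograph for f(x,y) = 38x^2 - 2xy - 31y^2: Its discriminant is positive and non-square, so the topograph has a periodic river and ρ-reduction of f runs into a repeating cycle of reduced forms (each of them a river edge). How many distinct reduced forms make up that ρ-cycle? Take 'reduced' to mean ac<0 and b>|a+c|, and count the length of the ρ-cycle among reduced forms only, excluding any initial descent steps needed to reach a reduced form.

D = 4716, ⌊√D⌋ = 68
descent: ρ → (-31,64,5)  [lands on river]
river: ρ → (5,66,-18)
river: ρ → (-18,42,41)
river: ρ → (41,40,-19)
river: ρ → (-19,36,45)
river: ρ → (45,54,-10)
river: ρ → (-10,66,9)
river: ρ → (9,60,-31)
ρ-cycle length = 8 (tail of 1 descent step not counted)

8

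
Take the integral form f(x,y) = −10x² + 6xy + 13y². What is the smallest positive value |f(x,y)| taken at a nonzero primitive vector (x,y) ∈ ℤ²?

river: ρ → (13,20,-3)
river: ρ → (-3,22,6)
river: ρ → (6,14,-15)
river: ρ → (-15,16,5)
river: ρ → (5,14,-18)
river: ρ → (-18,22,1)
river: ρ → (1,22,-18)
river: ρ → (-18,14,5)
river: ρ → (5,16,-15)
river: ρ → (-15,14,6)
river: ρ → (6,22,-3)
river: ρ → (-3,20,13)
river: ρ → (13,6,-10)
river: ρ → (-10,14,9)
river: ρ → (9,22,-2)
river: ρ → (-2,22,9)
river: ρ → (9,14,-10)
river: ρ → (-10,6,13)
closes: descent 0, river 18
min |a| on river = 1

1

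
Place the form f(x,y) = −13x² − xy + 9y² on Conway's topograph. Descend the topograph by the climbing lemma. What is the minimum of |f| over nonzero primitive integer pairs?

descent: ρ → (9,19,-3)  [lands on river]
river: ρ → (-3,17,15)
river: ρ → (15,13,-5)
river: ρ → (-5,17,9)
closes: descent 1, river 4
min |a| on river = 3

3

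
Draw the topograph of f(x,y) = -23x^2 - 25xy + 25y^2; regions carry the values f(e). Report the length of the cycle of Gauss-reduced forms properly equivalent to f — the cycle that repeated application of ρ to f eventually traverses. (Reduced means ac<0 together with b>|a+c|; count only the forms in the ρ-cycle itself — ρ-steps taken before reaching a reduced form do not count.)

D = 2925, ⌊√D⌋ = 54
descent: ρ → (25,25,-23)  [lands on river]
river: ρ → (-23,21,27)
river: ρ → (27,33,-17)
river: ρ → (-17,35,25)
river: ρ → (25,15,-27)
river: ρ → (-27,39,13)
river: ρ → (13,39,-27)
river: ρ → (-27,15,25)
river: ρ → (25,35,-17)
river: ρ → (-17,33,27)
river: ρ → (27,21,-23)
river: ρ → (-23,25,25)
ρ-cycle length = 12 (tail of 1 descent step not counted)

12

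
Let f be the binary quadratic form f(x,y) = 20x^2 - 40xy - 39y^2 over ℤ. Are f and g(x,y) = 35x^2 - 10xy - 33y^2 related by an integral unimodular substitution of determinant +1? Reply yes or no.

D₁ = 4720, D₂ = 4720
river cycle of f (length 16): (-39, 40, 20), (20, 40, -39), (-39, 38, 21), (21, 46, -31), (-31, 16, 36), (36, 56, -11), (-11, 54, 41), (41, 28, -24), (-24, 68, 1), (1, 68, -24), … (6 more)
river cycle of g (length 14): (-33, 10, 35), (35, 60, -8), (-8, 68, 3), (3, 64, -52), (-52, 40, 15), (15, 50, -37), (-37, 24, 28), (28, 32, -33), (-33, 34, 27), (27, 20, -40), … (4 more)
cycles differ ⇒ inequivalent

no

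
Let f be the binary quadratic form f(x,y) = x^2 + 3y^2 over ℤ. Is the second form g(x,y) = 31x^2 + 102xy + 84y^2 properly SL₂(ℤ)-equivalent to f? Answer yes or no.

D₁ = -12, D₂ = -12
f: reduced (well bottom): (1,0,3) with a≤c, −a<b≤a
g: translate: b→-22 (≡102 mod 62), so (31,102,84)→(31,-22,4)
g: flip: (31,-22,4)→(4,22,31)
g: translate: b→-2 (≡22 mod 8), so (4,22,31)→(4,-2,1)
g: flip: (4,-2,1)→(1,2,4)
g: translate: b→0 (≡2 mod 2), so (1,2,4)→(1,0,3)
g: reduced (well bottom): (1,0,3) with a≤c, −a<b≤a
reduced forms (1, 0, 3) vs (1, 0, 3) ⇒ equivalent

yes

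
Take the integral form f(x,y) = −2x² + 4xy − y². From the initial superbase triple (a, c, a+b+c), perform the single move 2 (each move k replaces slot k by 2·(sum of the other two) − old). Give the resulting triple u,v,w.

start (-2,-1,1) = (f(1,0),f(0,1),f(1,1))
replace slot 2: 2·((-2)+1) − (-1) = -1 → (-2,-1,1)

-2,-1,1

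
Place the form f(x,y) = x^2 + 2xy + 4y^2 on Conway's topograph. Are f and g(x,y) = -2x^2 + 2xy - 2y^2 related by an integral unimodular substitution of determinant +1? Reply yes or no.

D₁ = -12, D₂ = -12
f: translate: b→0 (≡2 mod 2), so (1,2,4)→(1,0,3)
f: reduced (well bottom): (1,0,3) with a≤c, −a<b≤a
g is negative-definite; reduce −g:
−g: translate: b→2 (≡-2 mod 4), so (2,-2,2)→(2,2,2)
−g: reduced (well bottom): (2,2,2) with a≤c, −a<b≤a
flip sign back: reduced form of g is (-2,-2,-2)
reduced forms (1, 0, 3) vs (-2, -2, -2) ⇒ inequivalent

no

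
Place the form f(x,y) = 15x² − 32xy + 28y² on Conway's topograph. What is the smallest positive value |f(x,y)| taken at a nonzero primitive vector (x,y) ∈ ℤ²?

translate: b→-2 (≡-32 mod 30), so (15,-32,28)→(15,-2,11)
flip: (15,-2,11)→(11,2,15)
reduced (well bottom): (11,2,15) with a≤c, −a<b≤a
well minimum = a = 11

11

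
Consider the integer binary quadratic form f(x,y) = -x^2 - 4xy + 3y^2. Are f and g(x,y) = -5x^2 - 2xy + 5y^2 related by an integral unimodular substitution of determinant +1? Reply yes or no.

D₁ = 28, D₂ = 104
discriminants differ ⇒ not SL₂(ℤ)-equivalent

no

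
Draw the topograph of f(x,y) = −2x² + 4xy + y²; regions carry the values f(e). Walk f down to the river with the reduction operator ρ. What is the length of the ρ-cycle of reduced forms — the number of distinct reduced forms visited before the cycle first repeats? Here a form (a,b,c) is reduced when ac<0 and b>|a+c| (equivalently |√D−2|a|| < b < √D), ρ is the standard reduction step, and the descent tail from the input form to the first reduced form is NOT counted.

D = 24, ⌊√D⌋ = 4
river: ρ → (1,4,-2)
river: ρ → (-2,4,1)
ρ-cycle length = 2 (tail of 0 descent steps not counted)

2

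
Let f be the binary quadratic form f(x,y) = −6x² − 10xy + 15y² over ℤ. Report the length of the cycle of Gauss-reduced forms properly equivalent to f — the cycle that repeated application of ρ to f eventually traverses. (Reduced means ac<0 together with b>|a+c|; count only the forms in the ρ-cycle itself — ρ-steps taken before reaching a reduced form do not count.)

D = 460, ⌊√D⌋ = 21
descent: ρ → (15,10,-6)  [lands on river]
river: ρ → (-6,14,11)
river: ρ → (11,8,-9)
river: ρ → (-9,10,10)
river: ρ → (10,10,-9)
river: ρ → (-9,8,11)
river: ρ → (11,14,-6)
river: ρ → (-6,10,15)
river: ρ → (15,20,-1)
river: ρ → (-1,20,15)
ρ-cycle length = 10 (tail of 1 descent step not counted)

10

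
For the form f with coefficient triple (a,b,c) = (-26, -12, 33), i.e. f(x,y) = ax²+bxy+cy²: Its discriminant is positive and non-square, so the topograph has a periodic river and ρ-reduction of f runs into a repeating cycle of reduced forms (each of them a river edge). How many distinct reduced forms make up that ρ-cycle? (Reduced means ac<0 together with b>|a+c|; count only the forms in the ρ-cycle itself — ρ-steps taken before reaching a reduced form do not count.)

D = 3576, ⌊√D⌋ = 59
descent: ρ → (33,12,-26)  [lands on river]
river: ρ → (-26,40,19)
river: ρ → (19,36,-30)
river: ρ → (-30,24,25)
river: ρ → (25,26,-29)
river: ρ → (-29,32,22)
river: ρ → (22,56,-5)
river: ρ → (-5,54,33)
ρ-cycle length = 8 (tail of 1 descent step not counted)

8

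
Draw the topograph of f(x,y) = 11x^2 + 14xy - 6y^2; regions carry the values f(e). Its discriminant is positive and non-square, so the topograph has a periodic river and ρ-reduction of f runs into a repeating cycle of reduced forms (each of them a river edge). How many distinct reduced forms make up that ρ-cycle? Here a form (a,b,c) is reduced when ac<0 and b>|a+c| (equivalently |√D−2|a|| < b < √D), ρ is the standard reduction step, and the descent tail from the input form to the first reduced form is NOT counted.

D = 460, ⌊√D⌋ = 21
river: ρ → (-6,10,15)
river: ρ → (15,20,-1)
river: ρ → (-1,20,15)
river: ρ → (15,10,-6)
river: ρ → (-6,14,11)
river: ρ → (11,8,-9)
river: ρ → (-9,10,10)
river: ρ → (10,10,-9)
river: ρ → (-9,8,11)
river: ρ → (11,14,-6)
ρ-cycle length = 10 (tail of 0 descent steps not counted)

10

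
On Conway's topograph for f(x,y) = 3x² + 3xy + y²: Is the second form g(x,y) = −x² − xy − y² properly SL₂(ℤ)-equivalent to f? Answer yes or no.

D₁ = -3, D₂ = -3
f: flip: (3,3,1)→(1,-3,3)
f: translate: b→1 (≡-3 mod 2), so (1,-3,3)→(1,1,1)
f: reduced (well bottom): (1,1,1) with a≤c, −a<b≤a
g is negative-definite; reduce −g:
−g: reduced (well bottom): (1,1,1) with a≤c, −a<b≤a
flip sign back: reduced form of g is (-1,-1,-1)
reduced forms (1, 1, 1) vs (-1, -1, -1) ⇒ inequivalent

no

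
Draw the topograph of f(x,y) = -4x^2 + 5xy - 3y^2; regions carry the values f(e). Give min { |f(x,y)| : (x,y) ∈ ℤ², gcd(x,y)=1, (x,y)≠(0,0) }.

translate: b→3 (≡-5 mod 8), so (4,-5,3)→(4,3,2)
flip: (4,3,2)→(2,-3,4)
translate: b→1 (≡-3 mod 4), so (2,-3,4)→(2,1,3)
reduced (well bottom): (2,1,3) with a≤c, −a<b≤a
well minimum |f| = |-2| = 2 (negative-definite)

2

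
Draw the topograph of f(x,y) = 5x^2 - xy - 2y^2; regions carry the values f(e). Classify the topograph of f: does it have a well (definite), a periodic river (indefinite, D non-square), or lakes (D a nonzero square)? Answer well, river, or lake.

D = b²−4ac = (-1)² − 4·5·(-2) = 41
D > 0 non-square ⇒ indefinite ⇒ periodic river

river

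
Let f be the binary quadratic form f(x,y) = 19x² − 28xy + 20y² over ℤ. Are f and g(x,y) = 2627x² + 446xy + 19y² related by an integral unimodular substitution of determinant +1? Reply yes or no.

D₁ = -736, D₂ = -736
f: translate: b→10 (≡-28 mod 38), so (19,-28,20)→(19,10,11)
f: flip: (19,10,11)→(11,-10,19)
f: reduced (well bottom): (11,-10,19) with a≤c, −a<b≤a
g: flip: (2627,446,19)→(19,-446,2627)
g: translate: b→10 (≡-446 mod 38), so (19,-446,2627)→(19,10,11)
g: flip: (19,10,11)→(11,-10,19)
g: reduced (well bottom): (11,-10,19) with a≤c, −a<b≤a
reduced forms (11, -10, 19) vs (11, -10, 19) ⇒ equivalent

yes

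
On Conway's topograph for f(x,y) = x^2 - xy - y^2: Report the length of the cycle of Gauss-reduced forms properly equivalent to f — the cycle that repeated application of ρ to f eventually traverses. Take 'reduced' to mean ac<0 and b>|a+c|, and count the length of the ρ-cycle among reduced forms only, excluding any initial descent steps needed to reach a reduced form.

D = 5, ⌊√D⌋ = 2
descent: ρ → (-1,1,1)  [lands on river]
river: ρ → (1,1,-1)
ρ-cycle length = 2 (tail of 1 descent step not counted)

2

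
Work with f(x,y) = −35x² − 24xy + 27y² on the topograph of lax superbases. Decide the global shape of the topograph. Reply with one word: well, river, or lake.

D = b²−4ac = (-24)² − 4·(-35)·27 = 4356
D = 66² is a perfect square ⇒ form factors over ℤ ⇒ lakes

lake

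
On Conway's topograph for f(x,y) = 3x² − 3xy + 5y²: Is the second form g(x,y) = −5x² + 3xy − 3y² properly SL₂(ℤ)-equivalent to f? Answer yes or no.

D₁ = -51, D₂ = -51
f: translate: b→3 (≡-3 mod 6), so (3,-3,5)→(3,3,5)
f: reduced (well bottom): (3,3,5) with a≤c, −a<b≤a
g is negative-definite; reduce −g:
−g: flip: (5,-3,3)→(3,3,5)
−g: reduced (well bottom): (3,3,5) with a≤c, −a<b≤a
flip sign back: reduced form of g is (-3,-3,-5)
reduced forms (3, 3, 5) vs (-3, -3, -5) ⇒ inequivalent

no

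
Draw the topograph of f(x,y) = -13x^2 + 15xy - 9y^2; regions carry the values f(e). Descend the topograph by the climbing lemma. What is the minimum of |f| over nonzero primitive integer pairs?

translate: b→11 (≡-15 mod 26), so (13,-15,9)→(13,11,7)
flip: (13,11,7)→(7,-11,13)
translate: b→3 (≡-11 mod 14), so (7,-11,13)→(7,3,9)
reduced (well bottom): (7,3,9) with a≤c, −a<b≤a
well minimum |f| = |-7| = 7 (negative-definite)

7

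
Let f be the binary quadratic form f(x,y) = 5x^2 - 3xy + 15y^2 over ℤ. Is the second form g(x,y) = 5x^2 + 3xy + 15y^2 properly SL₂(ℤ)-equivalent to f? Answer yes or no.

D₁ = -291, D₂ = -291
f: reduced (well bottom): (5,-3,15) with a≤c, −a<b≤a
g: reduced (well bottom): (5,3,15) with a≤c, −a<b≤a
reduced forms (5, -3, 15) vs (5, 3, 15) ⇒ inequivalent

no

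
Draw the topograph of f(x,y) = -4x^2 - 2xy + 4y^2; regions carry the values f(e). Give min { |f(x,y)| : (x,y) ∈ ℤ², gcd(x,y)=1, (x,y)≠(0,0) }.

descent: ρ → (4,2,-4)  [lands on river]
river: ρ → (-4,6,2)
river: ρ → (2,6,-4)
river: ρ → (-4,2,4)
river: ρ → (4,6,-2)
river: ρ → (-2,6,4)
closes: descent 1, river 6
min |a| on river = 2

2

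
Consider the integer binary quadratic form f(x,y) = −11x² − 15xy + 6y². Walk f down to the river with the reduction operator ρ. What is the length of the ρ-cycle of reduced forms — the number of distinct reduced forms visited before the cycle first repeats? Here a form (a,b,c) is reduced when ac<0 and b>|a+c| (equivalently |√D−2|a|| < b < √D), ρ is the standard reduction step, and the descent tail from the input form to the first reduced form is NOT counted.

D = 489, ⌊√D⌋ = 22
descent: ρ → (6,15,-11)  [lands on river]
river: ρ → (-11,7,10)
river: ρ → (10,13,-8)
river: ρ → (-8,19,4)
river: ρ → (4,21,-3)
river: ρ → (-3,21,4)
river: ρ → (4,19,-8)
river: ρ → (-8,13,10)
river: ρ → (10,7,-11)
river: ρ → (-11,15,6)
river: ρ → (6,21,-2)
river: ρ → (-2,19,16)
river: ρ → (16,13,-5)
river: ρ → (-5,17,10)
river: ρ → (10,3,-12)
river: ρ → (-12,21,1)
river: ρ → (1,21,-12)
river: ρ → (-12,3,10)
river: ρ → (10,17,-5)
river: ρ → (-5,13,16)
river: ρ → (16,19,-2)
river: ρ → (-2,21,6)
ρ-cycle length = 22 (tail of 1 descent step not counted)

22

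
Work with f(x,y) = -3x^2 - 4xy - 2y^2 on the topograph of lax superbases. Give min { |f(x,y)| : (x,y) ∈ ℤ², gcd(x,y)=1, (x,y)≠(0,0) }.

translate: b→-2 (≡4 mod 6), so (3,4,2)→(3,-2,1)
flip: (3,-2,1)→(1,2,3)
translate: b→0 (≡2 mod 2), so (1,2,3)→(1,0,2)
reduced (well bottom): (1,0,2) with a≤c, −a<b≤a
well minimum |f| = |-1| = 1 (negative-definite)

1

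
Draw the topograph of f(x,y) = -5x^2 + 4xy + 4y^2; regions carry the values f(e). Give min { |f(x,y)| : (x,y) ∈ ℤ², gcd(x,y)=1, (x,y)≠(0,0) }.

river: ρ → (4,4,-5)
river: ρ → (-5,6,3)
river: ρ → (3,6,-5)
river: ρ → (-5,4,4)
closes: descent 0, river 4
min |a| on river = 3

3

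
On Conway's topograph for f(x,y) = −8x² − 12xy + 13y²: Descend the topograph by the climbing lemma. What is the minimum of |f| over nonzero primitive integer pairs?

descent: ρ → (13,12,-8)  [lands on river]
river: ρ → (-8,20,5)
river: ρ → (5,20,-8)
river: ρ → (-8,12,13)
river: ρ → (13,14,-7)
river: ρ → (-7,14,13)
closes: descent 1, river 6
min |a| on river = 5

5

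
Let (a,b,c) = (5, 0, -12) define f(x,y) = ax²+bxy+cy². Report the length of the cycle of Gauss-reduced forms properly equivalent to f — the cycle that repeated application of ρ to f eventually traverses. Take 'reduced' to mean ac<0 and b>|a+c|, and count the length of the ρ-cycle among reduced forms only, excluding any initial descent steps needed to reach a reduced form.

D = 240, ⌊√D⌋ = 15
descent: ρ → (-12,0,5)
descent: ρ → (5,10,-7)  [lands on river]
river: ρ → (-7,4,8)
river: ρ → (8,12,-3)
river: ρ → (-3,12,8)
river: ρ → (8,4,-7)
river: ρ → (-7,10,5)
ρ-cycle length = 6 (tail of 2 descent steps not counted)

6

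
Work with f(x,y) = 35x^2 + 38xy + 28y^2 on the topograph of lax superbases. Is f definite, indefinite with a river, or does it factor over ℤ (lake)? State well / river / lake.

D = b²−4ac = 38² − 4·35·28 = -2476
D < 0 ⇒ definite ⇒ every region one sign ⇒ single well

well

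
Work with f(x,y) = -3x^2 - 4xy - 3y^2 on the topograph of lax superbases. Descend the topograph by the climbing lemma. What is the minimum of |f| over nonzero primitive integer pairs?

translate: b→-2 (≡4 mod 6), so (3,4,3)→(3,-2,2)
flip: (3,-2,2)→(2,2,3)
reduced (well bottom): (2,2,3) with a≤c, −a<b≤a
well minimum |f| = |-2| = 2 (negative-definite)

2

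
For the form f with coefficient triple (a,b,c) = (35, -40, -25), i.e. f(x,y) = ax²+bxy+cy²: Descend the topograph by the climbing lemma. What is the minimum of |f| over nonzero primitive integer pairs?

descent: ρ → (-25,40,35)  [lands on river]
river: ρ → (35,30,-30)
river: ρ → (-30,30,35)
river: ρ → (35,40,-25)
river: ρ → (-25,60,15)
river: ρ → (15,60,-25)
closes: descent 1, river 6
min |a| on river = 15

15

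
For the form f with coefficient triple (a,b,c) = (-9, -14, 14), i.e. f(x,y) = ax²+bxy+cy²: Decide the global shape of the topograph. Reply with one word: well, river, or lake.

D = b²−4ac = (-14)² − 4·(-9)·14 = 700
D > 0 non-square ⇒ indefinite ⇒ periodic river

river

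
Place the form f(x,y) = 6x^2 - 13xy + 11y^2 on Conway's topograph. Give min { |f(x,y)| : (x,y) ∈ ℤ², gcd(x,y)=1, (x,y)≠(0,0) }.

translate: b→-1 (≡-13 mod 12), so (6,-13,11)→(6,-1,4)
flip: (6,-1,4)→(4,1,6)
reduced (well bottom): (4,1,6) with a≤c, −a<b≤a
well minimum = a = 4

4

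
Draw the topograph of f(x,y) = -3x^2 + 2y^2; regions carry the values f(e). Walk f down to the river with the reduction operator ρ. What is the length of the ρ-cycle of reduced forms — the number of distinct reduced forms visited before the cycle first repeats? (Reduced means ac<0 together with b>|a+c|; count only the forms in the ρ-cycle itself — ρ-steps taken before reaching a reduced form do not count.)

D = 24, ⌊√D⌋ = 4
descent: ρ → (2,4,-1)  [lands on river]
river: ρ → (-1,4,2)
ρ-cycle length = 2 (tail of 1 descent step not counted)

2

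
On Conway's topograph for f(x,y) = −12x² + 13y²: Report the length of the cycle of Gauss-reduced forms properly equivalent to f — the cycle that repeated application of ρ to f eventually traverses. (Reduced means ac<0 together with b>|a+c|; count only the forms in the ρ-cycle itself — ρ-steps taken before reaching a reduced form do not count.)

D = 624, ⌊√D⌋ = 24
descent: ρ → (13,0,-12)
descent: ρ → (-12,24,1)  [lands on river]
river: ρ → (1,24,-12)
ρ-cycle length = 2 (tail of 2 descent steps not counted)

2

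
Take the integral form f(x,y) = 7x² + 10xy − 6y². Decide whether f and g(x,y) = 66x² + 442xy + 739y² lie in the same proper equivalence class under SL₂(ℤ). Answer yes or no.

D₁ = 268, D₂ = 268
river cycle of f (length 10): (-6, 14, 3), (3, 16, -1), (-1, 16, 3), (3, 14, -6), (-6, 10, 7), (7, 4, -9), (-9, 14, 2), (2, 14, -9), (-9, 4, 7), (7, 10, -6)
river cycle of g (length 10): (7, 10, -6), (-6, 14, 3), (3, 16, -1), (-1, 16, 3), (3, 14, -6), (-6, 10, 7), (7, 4, -9), (-9, 14, 2), (2, 14, -9), (-9, 4, 7)
cycles coincide ⇒ equivalent

yes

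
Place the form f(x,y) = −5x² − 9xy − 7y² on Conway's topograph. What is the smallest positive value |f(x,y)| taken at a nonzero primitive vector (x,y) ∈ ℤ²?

translate: b→-1 (≡9 mod 10), so (5,9,7)→(5,-1,3)
flip: (5,-1,3)→(3,1,5)
reduced (well bottom): (3,1,5) with a≤c, −a<b≤a
well minimum |f| = |-3| = 3 (negative-definite)

3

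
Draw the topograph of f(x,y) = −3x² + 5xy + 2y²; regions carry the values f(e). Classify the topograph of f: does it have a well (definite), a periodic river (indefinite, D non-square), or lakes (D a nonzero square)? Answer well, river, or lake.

D = b²−4ac = 5² − 4·(-3)·2 = 49
D = 7² is a perfect square ⇒ form factors over ℤ ⇒ lakes

lake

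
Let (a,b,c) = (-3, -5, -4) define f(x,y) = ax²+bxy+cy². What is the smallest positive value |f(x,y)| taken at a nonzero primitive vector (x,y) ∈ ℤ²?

translate: b→-1 (≡5 mod 6), so (3,5,4)→(3,-1,2)
flip: (3,-1,2)→(2,1,3)
reduced (well bottom): (2,1,3) with a≤c, −a<b≤a
well minimum |f| = |-2| = 2 (negative-definite)

2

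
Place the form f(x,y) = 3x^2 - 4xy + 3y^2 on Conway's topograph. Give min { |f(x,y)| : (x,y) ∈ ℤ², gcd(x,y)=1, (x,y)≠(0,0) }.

translate: b→2 (≡-4 mod 6), so (3,-4,3)→(3,2,2)
flip: (3,2,2)→(2,-2,3)
translate: b→2 (≡-2 mod 4), so (2,-2,3)→(2,2,3)
reduced (well bottom): (2,2,3) with a≤c, −a<b≤a
well minimum = a = 2

2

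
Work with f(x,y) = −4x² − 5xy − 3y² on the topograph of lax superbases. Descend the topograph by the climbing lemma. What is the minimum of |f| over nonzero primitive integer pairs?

translate: b→-3 (≡5 mod 8), so (4,5,3)→(4,-3,2)
flip: (4,-3,2)→(2,3,4)
translate: b→-1 (≡3 mod 4), so (2,3,4)→(2,-1,3)
reduced (well bottom): (2,-1,3) with a≤c, −a<b≤a
well minimum |f| = |-2| = 2 (negative-definite)

2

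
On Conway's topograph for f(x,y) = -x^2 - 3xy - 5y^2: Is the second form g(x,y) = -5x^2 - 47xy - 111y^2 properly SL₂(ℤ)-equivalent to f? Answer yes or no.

D₁ = -11, D₂ = -11
f is negative-definite; reduce −f:
−f: translate: b→1 (≡3 mod 2), so (1,3,5)→(1,1,3)
−f: reduced (well bottom): (1,1,3) with a≤c, −a<b≤a
flip sign back: reduced form of f is (-1,-1,-3)
g is negative-definite; reduce −g:
−g: translate: b→-3 (≡47 mod 10), so (5,47,111)→(5,-3,1)
−g: flip: (5,-3,1)→(1,3,5)
−g: translate: b→1 (≡3 mod 2), so (1,3,5)→(1,1,3)
−g: reduced (well bottom): (1,1,3) with a≤c, −a<b≤a
flip sign back: reduced form of g is (-1,-1,-3)
reduced forms (-1, -1, -3) vs (-1, -1, -3) ⇒ equivalent

yes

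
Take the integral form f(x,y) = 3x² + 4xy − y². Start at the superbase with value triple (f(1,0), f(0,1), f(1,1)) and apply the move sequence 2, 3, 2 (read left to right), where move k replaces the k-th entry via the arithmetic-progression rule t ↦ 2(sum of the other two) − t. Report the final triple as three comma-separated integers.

start (3,-1,6) = (f(1,0),f(0,1),f(1,1))
replace slot 2: 2·(3+6) − (-1) = 19 → (3,19,6)
replace slot 3: 2·(3+19) − 6 = 38 → (3,19,38)
replace slot 2: 2·(3+38) − 19 = 63 → (3,63,38)

3,63,38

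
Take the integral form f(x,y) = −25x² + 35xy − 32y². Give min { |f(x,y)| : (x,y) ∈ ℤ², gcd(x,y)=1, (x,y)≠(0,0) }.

translate: b→15 (≡-35 mod 50), so (25,-35,32)→(25,15,22)
flip: (25,15,22)→(22,-15,25)
reduced (well bottom): (22,-15,25) with a≤c, −a<b≤a
well minimum |f| = |-22| = 22 (negative-definite)

22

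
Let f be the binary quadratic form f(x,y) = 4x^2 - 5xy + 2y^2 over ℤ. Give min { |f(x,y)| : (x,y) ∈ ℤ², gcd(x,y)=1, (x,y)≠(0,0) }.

translate: b→3 (≡-5 mod 8), so (4,-5,2)→(4,3,1)
flip: (4,3,1)→(1,-3,4)
translate: b→1 (≡-3 mod 2), so (1,-3,4)→(1,1,2)
reduced (well bottom): (1,1,2) with a≤c, −a<b≤a
well minimum = a = 1

1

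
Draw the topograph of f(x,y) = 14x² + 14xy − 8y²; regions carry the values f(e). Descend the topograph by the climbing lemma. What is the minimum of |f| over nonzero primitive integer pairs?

river: ρ → (-8,18,10)
river: ρ → (10,22,-4)
river: ρ → (-4,18,20)
river: ρ → (20,22,-2)
river: ρ → (-2,22,20)
river: ρ → (20,18,-4)
river: ρ → (-4,22,10)
river: ρ → (10,18,-8)
river: ρ → (-8,14,14)
river: ρ → (14,14,-8)
closes: descent 0, river 10
min |a| on river = 2

2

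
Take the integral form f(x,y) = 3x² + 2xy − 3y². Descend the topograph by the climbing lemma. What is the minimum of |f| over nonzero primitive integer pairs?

river: ρ → (-3,4,2)
river: ρ → (2,4,-3)
river: ρ → (-3,2,3)
river: ρ → (3,4,-2)
river: ρ → (-2,4,3)
river: ρ → (3,2,-3)
closes: descent 0, river 6
min |a| on river = 2

2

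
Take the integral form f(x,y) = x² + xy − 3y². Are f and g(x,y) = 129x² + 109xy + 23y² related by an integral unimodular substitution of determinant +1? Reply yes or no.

D₁ = 13, D₂ = 13
river cycle of f (length 2): (1, 3, -1), (-1, 3, 1)
river cycle of g (length 2): (-1, 3, 1), (1, 3, -1)
cycles coincide ⇒ equivalent

yes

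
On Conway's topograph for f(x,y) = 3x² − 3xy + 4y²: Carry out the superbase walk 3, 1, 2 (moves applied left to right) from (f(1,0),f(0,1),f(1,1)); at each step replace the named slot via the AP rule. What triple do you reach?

start (3,4,4) = (f(1,0),f(0,1),f(1,1))
replace slot 3: 2·(3+4) − 4 = 10 → (3,4,10)
replace slot 1: 2·(4+10) − 3 = 25 → (25,4,10)
replace slot 2: 2·(25+10) − 4 = 66 → (25,66,10)

25,66,10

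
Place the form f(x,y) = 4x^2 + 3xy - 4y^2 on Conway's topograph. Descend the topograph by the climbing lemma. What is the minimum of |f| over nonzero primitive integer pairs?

river: ρ → (-4,5,3)
river: ρ → (3,7,-2)
river: ρ → (-2,5,6)
river: ρ → (6,7,-1)
river: ρ → (-1,7,6)
river: ρ → (6,5,-2)
river: ρ → (-2,7,3)
river: ρ → (3,5,-4)
river: ρ → (-4,3,4)
river: ρ → (4,5,-3)
river: ρ → (-3,7,2)
river: ρ → (2,5,-6)
river: ρ → (-6,7,1)
river: ρ → (1,7,-6)
river: ρ → (-6,5,2)
river: ρ → (2,7,-3)
river: ρ → (-3,5,4)
river: ρ → (4,3,-4)
closes: descent 0, river 18
min |a| on river = 1

1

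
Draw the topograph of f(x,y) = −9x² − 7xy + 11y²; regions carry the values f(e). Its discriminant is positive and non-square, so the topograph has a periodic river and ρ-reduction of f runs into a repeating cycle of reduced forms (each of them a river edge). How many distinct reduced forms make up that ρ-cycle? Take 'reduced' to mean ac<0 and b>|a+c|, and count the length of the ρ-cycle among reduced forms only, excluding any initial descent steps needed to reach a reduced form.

D = 445, ⌊√D⌋ = 21
descent: ρ → (11,7,-9)  [lands on river]
river: ρ → (-9,11,9)
river: ρ → (9,7,-11)
river: ρ → (-11,15,5)
river: ρ → (5,15,-11)
river: ρ → (-11,7,9)
river: ρ → (9,11,-9)
river: ρ → (-9,7,11)
river: ρ → (11,15,-5)
river: ρ → (-5,15,11)
ρ-cycle length = 10 (tail of 1 descent step not counted)

10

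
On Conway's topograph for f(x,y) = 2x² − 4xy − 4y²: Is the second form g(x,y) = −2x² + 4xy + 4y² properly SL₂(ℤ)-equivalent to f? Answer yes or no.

D₁ = 48, D₂ = 48
river cycle of f (length 2): (-4, 4, 2), (2, 4, -4)
river cycle of g (length 2): (4, 4, -2), (-2, 4, 4)
cycles differ ⇒ inequivalent

no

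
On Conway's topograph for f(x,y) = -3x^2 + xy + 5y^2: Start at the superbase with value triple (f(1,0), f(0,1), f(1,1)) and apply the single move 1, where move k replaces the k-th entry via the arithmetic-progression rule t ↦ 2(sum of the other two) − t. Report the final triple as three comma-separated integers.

start (-3,5,3) = (f(1,0),f(0,1),f(1,1))
replace slot 1: 2·(5+3) − (-3) = 19 → (19,5,3)

19,5,3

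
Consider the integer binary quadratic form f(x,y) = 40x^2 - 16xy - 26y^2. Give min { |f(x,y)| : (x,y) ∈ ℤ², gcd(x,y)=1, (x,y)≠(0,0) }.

descent: ρ → (-26,16,40)  [lands on river]
river: ρ → (40,64,-2)
river: ρ → (-2,64,40)
river: ρ → (40,16,-26)
river: ρ → (-26,36,30)
river: ρ → (30,24,-32)
river: ρ → (-32,40,22)
river: ρ → (22,48,-24)
river: ρ → (-24,48,22)
river: ρ → (22,40,-32)
river: ρ → (-32,24,30)
river: ρ → (30,36,-26)
closes: descent 1, river 12
min |a| on river = 2

2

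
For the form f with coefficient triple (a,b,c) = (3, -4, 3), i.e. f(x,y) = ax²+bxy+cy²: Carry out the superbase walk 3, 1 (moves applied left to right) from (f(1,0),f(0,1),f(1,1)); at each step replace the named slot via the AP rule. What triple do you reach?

start (3,3,2) = (f(1,0),f(0,1),f(1,1))
replace slot 3: 2·(3+3) − 2 = 10 → (3,3,10)
replace slot 1: 2·(3+10) − 3 = 23 → (23,3,10)

23,3,10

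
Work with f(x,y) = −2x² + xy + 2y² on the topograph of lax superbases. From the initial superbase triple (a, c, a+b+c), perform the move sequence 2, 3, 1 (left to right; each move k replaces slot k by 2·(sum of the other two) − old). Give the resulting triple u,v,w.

start (-2,2,1) = (f(1,0),f(0,1),f(1,1))
replace slot 2: 2·((-2)+1) − 2 = -4 → (-2,-4,1)
replace slot 3: 2·((-2)+(-4)) − 1 = -13 → (-2,-4,-13)
replace slot 1: 2·((-4)+(-13)) − (-2) = -32 → (-32,-4,-13)

-32,-4,-13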